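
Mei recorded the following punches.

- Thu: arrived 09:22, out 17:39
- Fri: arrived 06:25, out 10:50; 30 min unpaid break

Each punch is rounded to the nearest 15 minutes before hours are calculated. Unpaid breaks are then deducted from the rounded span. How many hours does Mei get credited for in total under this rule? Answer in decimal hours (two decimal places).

12.25 hours

Thu: in 09:22→09:15, out 17:39→17:45; 8 h 30 min
Fri: in 06:25→06:30, out 10:50→10:45; 4 h 15 min − 30 min = 3 h 45 min
Total credited: 12 h 15 min.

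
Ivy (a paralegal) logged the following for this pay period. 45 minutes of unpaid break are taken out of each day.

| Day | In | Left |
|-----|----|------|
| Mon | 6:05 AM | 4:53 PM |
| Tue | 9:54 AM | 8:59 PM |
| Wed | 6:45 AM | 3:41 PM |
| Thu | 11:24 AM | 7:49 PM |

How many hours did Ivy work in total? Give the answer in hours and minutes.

36 h 14 min

Mon: 6:05 AM–4:53 PM = 10 h 48 min; less 45 min break → 10 h 3 min
Tue: 9:54 AM–8:59 PM = 11 h 5 min; less 45 min break → 10 h 20 min
Wed: 6:45 AM–3:41 PM = 8 h 56 min; less 45 min break → 8 h 11 min
Thu: 11:24 AM–7:49 PM = 8 h 25 min; less 45 min break → 7 h 40 min
Total: 10 h 3 min + 10 h 20 min + 8 h 11 min + 7 h 40 min = 36 h 14 min.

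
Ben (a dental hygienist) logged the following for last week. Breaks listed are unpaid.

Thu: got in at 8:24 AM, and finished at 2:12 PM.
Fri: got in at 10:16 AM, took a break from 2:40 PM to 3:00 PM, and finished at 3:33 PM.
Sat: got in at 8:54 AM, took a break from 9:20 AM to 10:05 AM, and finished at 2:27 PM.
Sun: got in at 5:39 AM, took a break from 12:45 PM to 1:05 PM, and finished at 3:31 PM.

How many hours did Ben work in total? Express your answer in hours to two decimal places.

25.08 hours

Thu: 8:24 AM–2:12 PM = 5 h 48 min
Fri: 10:16 AM–3:33 PM = 5 h 17 min; less 20 min break → 4 h 57 min
Sat: 8:54 AM–2:27 PM = 5 h 33 min; less 45 min break → 4 h 48 min
Sun: 5:39 AM–3:31 PM = 9 h 52 min; less 20 min break → 9 h 32 min
Total: 5 h 48 min + 4 h 57 min + 4 h 48 min + 9 h 32 min = 25 h 5 min.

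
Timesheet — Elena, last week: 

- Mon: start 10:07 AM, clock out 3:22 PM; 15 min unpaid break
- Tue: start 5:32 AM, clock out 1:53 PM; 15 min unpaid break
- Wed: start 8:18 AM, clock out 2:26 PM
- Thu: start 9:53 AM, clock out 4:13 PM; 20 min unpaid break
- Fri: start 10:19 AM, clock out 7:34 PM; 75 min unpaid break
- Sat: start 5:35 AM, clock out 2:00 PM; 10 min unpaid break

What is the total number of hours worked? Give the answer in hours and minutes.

Mon: 10:07 AM–3:22 PM = 5 h 15 min; less 15 min break → 5 h 0 min
Tue: 5:32 AM–1:53 PM = 8 h 21 min; less 15 min break → 8 h 6 min
Wed: 8:18 AM–2:26 PM = 6 h 8 min
Thu: 9:53 AM–4:13 PM = 6 h 20 min; less 20 min break → 6 h 0 min
Fri: 10:19 AM–7:34 PM = 9 h 15 min; less 75 min break → 8 h 0 min
Sat: 5:35 AM–2:00 PM = 8 h 25 min; less 10 min break → 8 h 15 min
Total: 5 h 0 min + 8 h 6 min + 6 h 8 min + 6 h 0 min + 8 h 0 min + 8 h 15 min = 41 h 29 min.

41 h 29 min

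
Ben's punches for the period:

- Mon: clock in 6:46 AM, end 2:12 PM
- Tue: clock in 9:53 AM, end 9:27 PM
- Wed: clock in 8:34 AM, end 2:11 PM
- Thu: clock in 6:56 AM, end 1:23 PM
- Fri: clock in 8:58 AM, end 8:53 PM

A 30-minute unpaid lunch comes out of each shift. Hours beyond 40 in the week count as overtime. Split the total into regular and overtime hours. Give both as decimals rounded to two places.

Regular 40.00 hours, overtime 0.48 hours

Mon: 6:46 AM–2:12 PM = 7 h 26 min; less 30 min break → 6 h 56 min
Tue: 9:53 AM–9:27 PM = 11 h 34 min; less 30 min break → 11 h 4 min
Wed: 8:34 AM–2:11 PM = 5 h 37 min; less 30 min break → 5 h 7 min
Thu: 6:56 AM–1:23 PM = 6 h 27 min; less 30 min break → 5 h 57 min
Fri: 8:58 AM–8:53 PM = 11 h 55 min; less 30 min break → 11 h 25 min
Total worked: 40 h 29 min = 40.48 h.
Threshold 40 h → overtime 0 h 29 min, regular 40 h 0 min.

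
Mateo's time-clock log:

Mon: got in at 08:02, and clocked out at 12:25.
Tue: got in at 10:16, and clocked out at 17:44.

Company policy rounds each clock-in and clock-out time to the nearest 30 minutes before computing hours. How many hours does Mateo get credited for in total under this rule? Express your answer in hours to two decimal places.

Mon: in 08:02→08:00, out 12:25→12:30; 4 h 30 min
Tue: in 10:16→10:30, out 17:44→17:30; 7 h 0 min
Total credited: 11 h 30 min.

11.50 hours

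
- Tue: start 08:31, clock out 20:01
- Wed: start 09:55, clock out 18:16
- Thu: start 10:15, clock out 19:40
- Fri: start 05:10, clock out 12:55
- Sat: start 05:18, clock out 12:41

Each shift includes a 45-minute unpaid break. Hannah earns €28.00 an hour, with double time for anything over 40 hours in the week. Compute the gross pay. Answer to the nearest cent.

Tue: 08:31–20:01 = 11 h 30 min; less 45 min break → 10 h 45 min
Wed: 09:55–18:16 = 8 h 21 min; less 45 min break → 7 h 36 min
Thu: 10:15–19:40 = 9 h 25 min; less 45 min break → 8 h 40 min
Fri: 05:10–12:55 = 7 h 45 min; less 45 min break → 7 h 0 min
Sat: 05:18–12:41 = 7 h 23 min; less 45 min break → 6 h 38 min
Total worked: 40 h 39 min = 2439 min.
Regular 40 h 0 min = 2400 min at €28.00/h; overtime 0 h 39 min = 39 min at €56.00/h.
Pay = (2400 × €28.00 + 39 × €56.00) ÷ 60 = €1156.40.

€1156.40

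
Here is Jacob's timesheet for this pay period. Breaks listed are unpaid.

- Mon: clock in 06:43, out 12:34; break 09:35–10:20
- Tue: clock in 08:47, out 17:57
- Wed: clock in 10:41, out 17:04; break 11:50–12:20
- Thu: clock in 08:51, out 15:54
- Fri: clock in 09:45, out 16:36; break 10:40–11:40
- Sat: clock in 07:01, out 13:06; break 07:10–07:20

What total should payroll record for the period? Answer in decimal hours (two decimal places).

38.97 hours

Mon: 06:43–12:34 = 5 h 51 min; less 45 min break → 5 h 6 min
Tue: 08:47–17:57 = 9 h 10 min
Wed: 10:41–17:04 = 6 h 23 min; less 30 min break → 5 h 53 min
Thu: 08:51–15:54 = 7 h 3 min
Fri: 09:45–16:36 = 6 h 51 min; less 60 min break → 5 h 51 min
Sat: 07:01–13:06 = 6 h 5 min; less 10 min break → 5 h 55 min
Total: 5 h 6 min + 9 h 10 min + 5 h 53 min + 7 h 3 min + 5 h 51 min + 5 h 55 min = 38 h 58 min.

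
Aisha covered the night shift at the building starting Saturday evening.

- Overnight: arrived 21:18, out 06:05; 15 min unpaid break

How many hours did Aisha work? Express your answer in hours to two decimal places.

Overnight: 21:18 → midnight = 2 h 42 min; midnight → 06:05 = 6 h 5 min; span 8 h 47 min; less 15 min break → 8 h 32 min

8.53 hours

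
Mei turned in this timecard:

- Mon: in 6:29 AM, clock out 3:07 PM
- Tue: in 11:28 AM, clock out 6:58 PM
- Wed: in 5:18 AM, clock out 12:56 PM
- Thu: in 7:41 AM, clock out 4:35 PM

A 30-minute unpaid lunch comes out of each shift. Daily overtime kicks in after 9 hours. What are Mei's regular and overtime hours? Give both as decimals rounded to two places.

Mon: 6:29 AM–3:07 PM = 8 h 38 min; less 30 min break → 8 h 8 min
Tue: 11:28 AM–6:58 PM = 7 h 30 min; less 30 min break → 7 h 0 min
Wed: 5:18 AM–12:56 PM = 7 h 38 min; less 30 min break → 7 h 8 min
Thu: 7:41 AM–4:35 PM = 8 h 54 min; less 30 min break → 8 h 24 min
Mon reg 8 h 8 min / OT 0 h 0 min; Tue reg 7 h 0 min / OT 0 h 0 min; Wed reg 7 h 8 min / OT 0 h 0 min; Thu reg 8 h 24 min / OT 0 h 0 min.
Totals: regular 30 h 40 min, overtime 0 h 0 min.

Regular 30.67 hours, overtime 0.00 hours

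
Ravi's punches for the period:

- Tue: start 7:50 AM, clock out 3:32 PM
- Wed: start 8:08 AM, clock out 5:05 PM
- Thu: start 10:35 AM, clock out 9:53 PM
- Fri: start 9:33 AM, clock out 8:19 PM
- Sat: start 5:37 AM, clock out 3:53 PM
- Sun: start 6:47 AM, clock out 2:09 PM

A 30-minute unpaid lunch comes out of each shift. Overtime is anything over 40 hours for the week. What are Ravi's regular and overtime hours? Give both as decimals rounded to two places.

Regular 40.00 hours, overtime 13.35 hours

Tue: 7:50 AM–3:32 PM = 7 h 42 min; less 30 min break → 7 h 12 min
Wed: 8:08 AM–5:05 PM = 8 h 57 min; less 30 min break → 8 h 27 min
Thu: 10:35 AM–9:53 PM = 11 h 18 min; less 30 min break → 10 h 48 min
Fri: 9:33 AM–8:19 PM = 10 h 46 min; less 30 min break → 10 h 16 min
Sat: 5:37 AM–3:53 PM = 10 h 16 min; less 30 min break → 9 h 46 min
Sun: 6:47 AM–2:09 PM = 7 h 22 min; less 30 min break → 6 h 52 min
Total worked: 53 h 21 min = 53.35 h.
Threshold 40 h → overtime 13 h 21 min, regular 40 h 0 min.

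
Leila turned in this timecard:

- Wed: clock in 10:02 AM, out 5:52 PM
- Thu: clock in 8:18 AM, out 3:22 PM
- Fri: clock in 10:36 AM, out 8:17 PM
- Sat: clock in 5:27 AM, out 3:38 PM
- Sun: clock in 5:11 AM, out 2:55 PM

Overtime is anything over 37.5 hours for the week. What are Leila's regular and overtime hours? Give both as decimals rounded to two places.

Regular 37.50 hours, overtime 7.00 hours

Wed: 10:02 AM–5:52 PM = 7 h 50 min
Thu: 8:18 AM–3:22 PM = 7 h 4 min
Fri: 10:36 AM–8:17 PM = 9 h 41 min
Sat: 5:27 AM–3:38 PM = 10 h 11 min
Sun: 5:11 AM–2:55 PM = 9 h 44 min
Total worked: 44 h 30 min = 44.50 h.
Threshold 37.5 h → overtime 7 h 0 min, regular 37 h 30 min.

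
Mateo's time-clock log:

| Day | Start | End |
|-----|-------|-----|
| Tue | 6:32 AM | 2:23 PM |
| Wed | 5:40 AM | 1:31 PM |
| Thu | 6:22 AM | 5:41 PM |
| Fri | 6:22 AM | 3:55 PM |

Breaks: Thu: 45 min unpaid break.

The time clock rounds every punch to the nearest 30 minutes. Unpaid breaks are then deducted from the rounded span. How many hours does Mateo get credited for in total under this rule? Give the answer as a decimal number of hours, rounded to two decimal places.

35.75 hours

Tue: in 6:32 AM→6:30 AM, out 2:23 PM→2:30 PM; 8 h 0 min
Wed: in 5:40 AM→5:30 AM, out 1:31 PM→1:30 PM; 8 h 0 min
Thu: in 6:22 AM→6:30 AM, out 5:41 PM→5:30 PM; 11 h 0 min − 45 min = 10 h 15 min
Fri: in 6:22 AM→6:30 AM, out 3:55 PM→4:00 PM; 9 h 30 min
Total credited: 35 h 45 min.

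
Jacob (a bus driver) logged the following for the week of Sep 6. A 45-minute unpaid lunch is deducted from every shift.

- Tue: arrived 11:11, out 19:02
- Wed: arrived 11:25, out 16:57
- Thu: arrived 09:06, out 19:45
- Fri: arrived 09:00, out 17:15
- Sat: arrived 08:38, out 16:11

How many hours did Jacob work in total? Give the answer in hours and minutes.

Tue: 11:11–19:02 = 7 h 51 min; less 45 min break → 7 h 6 min
Wed: 11:25–16:57 = 5 h 32 min; less 45 min break → 4 h 47 min
Thu: 09:06–19:45 = 10 h 39 min; less 45 min break → 9 h 54 min
Fri: 09:00–17:15 = 8 h 15 min; less 45 min break → 7 h 30 min
Sat: 08:38–16:11 = 7 h 33 min; less 45 min break → 6 h 48 min
Total: 7 h 6 min + 4 h 47 min + 9 h 54 min + 7 h 30 min + 6 h 48 min = 36 h 5 min.

36 h 5 min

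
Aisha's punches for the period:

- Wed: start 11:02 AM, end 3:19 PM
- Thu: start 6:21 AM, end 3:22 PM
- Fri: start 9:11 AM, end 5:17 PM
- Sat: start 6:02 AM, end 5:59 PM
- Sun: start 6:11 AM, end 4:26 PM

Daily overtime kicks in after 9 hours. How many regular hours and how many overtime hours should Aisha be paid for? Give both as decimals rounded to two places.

Wed: 11:02 AM–3:19 PM = 4 h 17 min
Thu: 6:21 AM–3:22 PM = 9 h 1 min
Fri: 9:11 AM–5:17 PM = 8 h 6 min
Sat: 6:02 AM–5:59 PM = 11 h 57 min
Sun: 6:11 AM–4:26 PM = 10 h 15 min
Wed reg 4 h 17 min / OT 0 h 0 min; Thu reg 9 h 0 min / OT 0 h 1 min; Fri reg 8 h 6 min / OT 0 h 0 min; Sat reg 9 h 0 min / OT 2 h 57 min; Sun reg 9 h 0 min / OT 1 h 15 min.
Totals: regular 39 h 23 min, overtime 4 h 13 min.

Regular 39.38 hours, overtime 4.22 hours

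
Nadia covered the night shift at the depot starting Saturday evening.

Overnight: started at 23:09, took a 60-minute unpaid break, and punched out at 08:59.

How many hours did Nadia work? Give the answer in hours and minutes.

8 h 50 min

Overnight: 23:09 → midnight = 0 h 51 min; midnight → 08:59 = 8 h 59 min; span 9 h 50 min; less 60 min break → 8 h 50 min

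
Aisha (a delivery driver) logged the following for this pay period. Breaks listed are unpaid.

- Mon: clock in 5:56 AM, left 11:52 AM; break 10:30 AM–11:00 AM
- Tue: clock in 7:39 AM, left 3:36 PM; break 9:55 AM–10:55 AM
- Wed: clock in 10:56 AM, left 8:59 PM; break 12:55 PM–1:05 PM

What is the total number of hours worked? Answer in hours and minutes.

Mon: 5:56 AM–11:52 AM = 5 h 56 min; less 30 min break → 5 h 26 min
Tue: 7:39 AM–3:36 PM = 7 h 57 min; less 60 min break → 6 h 57 min
Wed: 10:56 AM–8:59 PM = 10 h 3 min; less 10 min break → 9 h 53 min
Total: 5 h 26 min + 6 h 57 min + 9 h 53 min = 22 h 16 min.

22 h 16 min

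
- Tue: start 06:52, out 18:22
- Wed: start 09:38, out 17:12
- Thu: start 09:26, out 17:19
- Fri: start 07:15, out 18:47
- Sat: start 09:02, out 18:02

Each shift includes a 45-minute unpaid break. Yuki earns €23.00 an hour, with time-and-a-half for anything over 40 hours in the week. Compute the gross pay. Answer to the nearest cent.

€1048.80

Tue: 06:52–18:22 = 11 h 30 min; less 45 min break → 10 h 45 min
Wed: 09:38–17:12 = 7 h 34 min; less 45 min break → 6 h 49 min
Thu: 09:26–17:19 = 7 h 53 min; less 45 min break → 7 h 8 min
Fri: 07:15–18:47 = 11 h 32 min; less 45 min break → 10 h 47 min
Sat: 09:02–18:02 = 9 h 0 min; less 45 min break → 8 h 15 min
Total worked: 43 h 44 min = 2624 min.
Regular 40 h 0 min = 2400 min at €23.00/h; overtime 3 h 44 min = 224 min at €34.50/h.
Pay = (2400 × €23.00 + 224 × €34.50) ÷ 60 = €1048.80.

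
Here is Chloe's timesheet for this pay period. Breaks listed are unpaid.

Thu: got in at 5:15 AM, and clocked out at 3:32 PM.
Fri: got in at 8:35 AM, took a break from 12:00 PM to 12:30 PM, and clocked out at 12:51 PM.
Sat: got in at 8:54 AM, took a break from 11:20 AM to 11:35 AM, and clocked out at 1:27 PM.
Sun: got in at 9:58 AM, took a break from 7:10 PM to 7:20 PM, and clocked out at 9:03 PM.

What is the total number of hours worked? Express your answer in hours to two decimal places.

Thu: 5:15 AM–3:32 PM = 10 h 17 min
Fri: 8:35 AM–12:51 PM = 4 h 16 min; less 30 min break → 3 h 46 min
Sat: 8:54 AM–1:27 PM = 4 h 33 min; less 15 min break → 4 h 18 min
Sun: 9:58 AM–9:03 PM = 11 h 5 min; less 10 min break → 10 h 55 min
Total: 10 h 17 min + 3 h 46 min + 4 h 18 min + 10 h 55 min = 29 h 16 min.

29.27 hours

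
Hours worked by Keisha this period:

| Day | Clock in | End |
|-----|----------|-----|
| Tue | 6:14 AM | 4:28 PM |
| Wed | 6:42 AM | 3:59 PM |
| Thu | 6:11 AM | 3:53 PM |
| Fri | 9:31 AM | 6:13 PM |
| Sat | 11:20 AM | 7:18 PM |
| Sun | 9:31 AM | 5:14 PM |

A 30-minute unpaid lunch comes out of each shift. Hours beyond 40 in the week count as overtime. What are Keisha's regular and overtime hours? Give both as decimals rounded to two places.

Regular 40.00 hours, overtime 10.60 hours

Tue: 6:14 AM–4:28 PM = 10 h 14 min; less 30 min break → 9 h 44 min
Wed: 6:42 AM–3:59 PM = 9 h 17 min; less 30 min break → 8 h 47 min
Thu: 6:11 AM–3:53 PM = 9 h 42 min; less 30 min break → 9 h 12 min
Fri: 9:31 AM–6:13 PM = 8 h 42 min; less 30 min break → 8 h 12 min
Sat: 11:20 AM–7:18 PM = 7 h 58 min; less 30 min break → 7 h 28 min
Sun: 9:31 AM–5:14 PM = 7 h 43 min; less 30 min break → 7 h 13 min
Total worked: 50 h 36 min = 50.60 h.
Threshold 40 h → overtime 10 h 36 min, regular 40 h 0 min.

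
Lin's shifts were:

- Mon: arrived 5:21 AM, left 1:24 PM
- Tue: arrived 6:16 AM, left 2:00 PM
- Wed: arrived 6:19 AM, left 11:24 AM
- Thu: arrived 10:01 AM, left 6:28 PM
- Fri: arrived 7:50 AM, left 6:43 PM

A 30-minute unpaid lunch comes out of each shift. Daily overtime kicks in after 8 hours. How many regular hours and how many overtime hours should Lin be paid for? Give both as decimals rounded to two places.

Mon: 5:21 AM–1:24 PM = 8 h 3 min; less 30 min break → 7 h 33 min
Tue: 6:16 AM–2:00 PM = 7 h 44 min; less 30 min break → 7 h 14 min
Wed: 6:19 AM–11:24 AM = 5 h 5 min; less 30 min break → 4 h 35 min
Thu: 10:01 AM–6:28 PM = 8 h 27 min; less 30 min break → 7 h 57 min
Fri: 7:50 AM–6:43 PM = 10 h 53 min; less 30 min break → 10 h 23 min
Mon reg 7 h 33 min / OT 0 h 0 min; Tue reg 7 h 14 min / OT 0 h 0 min; Wed reg 4 h 35 min / OT 0 h 0 min; Thu reg 7 h 57 min / OT 0 h 0 min; Fri reg 8 h 0 min / OT 2 h 23 min.
Totals: regular 35 h 19 min, overtime 2 h 23 min.

Regular 35.32 hours, overtime 2.38 hours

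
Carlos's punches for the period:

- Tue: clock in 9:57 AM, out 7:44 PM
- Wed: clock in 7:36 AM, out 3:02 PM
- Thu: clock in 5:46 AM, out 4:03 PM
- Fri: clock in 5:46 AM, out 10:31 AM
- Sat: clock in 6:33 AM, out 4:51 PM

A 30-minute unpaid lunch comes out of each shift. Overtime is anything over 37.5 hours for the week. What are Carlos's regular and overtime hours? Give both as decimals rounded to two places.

Tue: 9:57 AM–7:44 PM = 9 h 47 min; less 30 min break → 9 h 17 min
Wed: 7:36 AM–3:02 PM = 7 h 26 min; less 30 min break → 6 h 56 min
Thu: 5:46 AM–4:03 PM = 10 h 17 min; less 30 min break → 9 h 47 min
Fri: 5:46 AM–10:31 AM = 4 h 45 min; less 30 min break → 4 h 15 min
Sat: 6:33 AM–4:51 PM = 10 h 18 min; less 30 min break → 9 h 48 min
Total worked: 40 h 3 min = 40.05 h.
Threshold 37.5 h → overtime 2 h 33 min, regular 37 h 30 min.

Regular 37.50 hours, overtime 2.55 hours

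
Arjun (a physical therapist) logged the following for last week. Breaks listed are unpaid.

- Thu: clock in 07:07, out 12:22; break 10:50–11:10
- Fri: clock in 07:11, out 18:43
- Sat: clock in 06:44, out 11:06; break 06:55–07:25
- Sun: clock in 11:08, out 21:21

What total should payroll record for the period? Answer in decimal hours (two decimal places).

30.53 hours

Thu: 07:07–12:22 = 5 h 15 min; less 20 min break → 4 h 55 min
Fri: 07:11–18:43 = 11 h 32 min
Sat: 06:44–11:06 = 4 h 22 min; less 30 min break → 3 h 52 min
Sun: 11:08–21:21 = 10 h 13 min
Total: 4 h 55 min + 11 h 32 min + 3 h 52 min + 10 h 13 min = 30 h 32 min.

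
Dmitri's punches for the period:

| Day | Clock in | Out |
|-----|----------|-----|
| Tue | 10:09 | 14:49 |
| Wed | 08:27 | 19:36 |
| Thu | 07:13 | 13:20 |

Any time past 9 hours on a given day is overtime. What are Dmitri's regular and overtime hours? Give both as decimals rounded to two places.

Tue: 10:09–14:49 = 4 h 40 min
Wed: 08:27–19:36 = 11 h 9 min
Thu: 07:13–13:20 = 6 h 7 min
Tue reg 4 h 40 min / OT 0 h 0 min; Wed reg 9 h 0 min / OT 2 h 9 min; Thu reg 6 h 7 min / OT 0 h 0 min.
Totals: regular 19 h 47 min, overtime 2 h 9 min.

Regular 19.78 hours, overtime 2.15 hours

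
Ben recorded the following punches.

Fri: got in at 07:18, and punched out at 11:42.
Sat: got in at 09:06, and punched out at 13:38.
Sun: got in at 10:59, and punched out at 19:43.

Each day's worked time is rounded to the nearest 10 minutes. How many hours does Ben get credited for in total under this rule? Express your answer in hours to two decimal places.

Fri: 07:18–11:42 = 4 h 24 min → rounds to 4 h 20 min
Sat: 09:06–13:38 = 4 h 32 min → rounds to 4 h 30 min
Sun: 10:59–19:43 = 8 h 44 min → rounds to 8 h 40 min
Total credited: 17 h 30 min.

17.50 hours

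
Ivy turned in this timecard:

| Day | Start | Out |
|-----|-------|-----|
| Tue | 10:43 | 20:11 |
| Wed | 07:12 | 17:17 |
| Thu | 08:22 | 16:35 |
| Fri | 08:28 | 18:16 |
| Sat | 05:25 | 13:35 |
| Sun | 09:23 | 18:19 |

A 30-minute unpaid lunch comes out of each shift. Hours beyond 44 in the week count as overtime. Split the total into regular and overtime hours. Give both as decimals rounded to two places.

Tue: 10:43–20:11 = 9 h 28 min; less 30 min break → 8 h 58 min
Wed: 07:12–17:17 = 10 h 5 min; less 30 min break → 9 h 35 min
Thu: 08:22–16:35 = 8 h 13 min; less 30 min break → 7 h 43 min
Fri: 08:28–18:16 = 9 h 48 min; less 30 min break → 9 h 18 min
Sat: 05:25–13:35 = 8 h 10 min; less 30 min break → 7 h 40 min
Sun: 09:23–18:19 = 8 h 56 min; less 30 min break → 8 h 26 min
Total worked: 51 h 40 min = 51.67 h.
Threshold 44 h → overtime 7 h 40 min, regular 44 h 0 min.

Regular 44.00 hours, overtime 7.67 hours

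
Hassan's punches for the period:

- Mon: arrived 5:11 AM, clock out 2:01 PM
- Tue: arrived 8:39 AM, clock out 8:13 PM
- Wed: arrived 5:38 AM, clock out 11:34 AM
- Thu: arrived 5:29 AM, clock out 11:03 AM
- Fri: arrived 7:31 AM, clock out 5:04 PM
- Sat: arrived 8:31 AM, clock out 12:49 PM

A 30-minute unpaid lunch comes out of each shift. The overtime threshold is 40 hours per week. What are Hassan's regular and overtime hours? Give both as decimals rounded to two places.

Mon: 5:11 AM–2:01 PM = 8 h 50 min; less 30 min break → 8 h 20 min
Tue: 8:39 AM–8:13 PM = 11 h 34 min; less 30 min break → 11 h 4 min
Wed: 5:38 AM–11:34 AM = 5 h 56 min; less 30 min break → 5 h 26 min
Thu: 5:29 AM–11:03 AM = 5 h 34 min; less 30 min break → 5 h 4 min
Fri: 7:31 AM–5:04 PM = 9 h 33 min; less 30 min break → 9 h 3 min
Sat: 8:31 AM–12:49 PM = 4 h 18 min; less 30 min break → 3 h 48 min
Total worked: 42 h 45 min = 42.75 h.
Threshold 40 h → overtime 2 h 45 min, regular 40 h 0 min.

Regular 40.00 hours, overtime 2.75 hours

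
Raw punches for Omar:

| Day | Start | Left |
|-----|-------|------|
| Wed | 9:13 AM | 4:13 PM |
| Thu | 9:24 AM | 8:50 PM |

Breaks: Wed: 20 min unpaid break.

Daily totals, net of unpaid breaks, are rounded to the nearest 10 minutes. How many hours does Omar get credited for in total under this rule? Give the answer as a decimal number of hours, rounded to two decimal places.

Wed: 9:13 AM–4:13 PM = 7 h 0 min − 20 min = 6 h 40 min → rounds to 6 h 40 min
Thu: 9:24 AM–8:50 PM = 11 h 26 min → rounds to 11 h 30 min
Total credited: 18 h 10 min.

18.17 hours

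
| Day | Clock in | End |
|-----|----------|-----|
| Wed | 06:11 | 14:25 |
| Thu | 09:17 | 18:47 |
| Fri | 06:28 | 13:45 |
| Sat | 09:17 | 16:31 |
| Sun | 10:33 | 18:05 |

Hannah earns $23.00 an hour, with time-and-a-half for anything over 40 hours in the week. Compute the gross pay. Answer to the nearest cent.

$915.02

Wed: 06:11–14:25 = 8 h 14 min
Thu: 09:17–18:47 = 9 h 30 min
Fri: 06:28–13:45 = 7 h 17 min
Sat: 09:17–16:31 = 7 h 14 min
Sun: 10:33–18:05 = 7 h 32 min
Total worked: 39 h 47 min = 2387 min.
Regular 39 h 47 min = 2387 min at $23.00/h; overtime 0 h 0 min = 0 min at $34.50/h.
Pay = (2387 × $23.00 + 0 × $34.50) ÷ 60 = $915.02.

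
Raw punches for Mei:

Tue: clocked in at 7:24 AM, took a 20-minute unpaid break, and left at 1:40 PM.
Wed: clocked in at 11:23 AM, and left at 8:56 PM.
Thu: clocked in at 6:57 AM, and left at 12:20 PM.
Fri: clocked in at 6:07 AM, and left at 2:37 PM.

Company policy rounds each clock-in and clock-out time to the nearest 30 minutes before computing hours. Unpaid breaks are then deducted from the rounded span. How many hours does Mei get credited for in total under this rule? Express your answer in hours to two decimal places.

29.17 hours

Tue: in 7:24 AM→7:30 AM, out 1:40 PM→1:30 PM; 6 h 0 min − 20 min = 5 h 40 min
Wed: in 11:23 AM→11:30 AM, out 8:56 PM→9:00 PM; 9 h 30 min
Thu: in 6:57 AM→7:00 AM, out 12:20 PM→12:30 PM; 5 h 30 min
Fri: in 6:07 AM→6:00 AM, out 2:37 PM→2:30 PM; 8 h 30 min
Total credited: 29 h 10 min.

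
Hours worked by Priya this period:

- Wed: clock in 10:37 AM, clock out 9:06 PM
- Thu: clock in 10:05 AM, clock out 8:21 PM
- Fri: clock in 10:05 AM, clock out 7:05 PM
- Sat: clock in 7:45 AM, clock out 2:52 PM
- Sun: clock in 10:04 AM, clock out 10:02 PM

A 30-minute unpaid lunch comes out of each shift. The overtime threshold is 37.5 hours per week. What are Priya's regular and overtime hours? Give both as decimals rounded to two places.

Wed: 10:37 AM–9:06 PM = 10 h 29 min; less 30 min break → 9 h 59 min
Thu: 10:05 AM–8:21 PM = 10 h 16 min; less 30 min break → 9 h 46 min
Fri: 10:05 AM–7:05 PM = 9 h 0 min; less 30 min break → 8 h 30 min
Sat: 7:45 AM–2:52 PM = 7 h 7 min; less 30 min break → 6 h 37 min
Sun: 10:04 AM–10:02 PM = 11 h 58 min; less 30 min break → 11 h 28 min
Total worked: 46 h 20 min = 46.33 h.
Threshold 37.5 h → overtime 8 h 50 min, regular 37 h 30 min.

Regular 37.50 hours, overtime 8.83 hours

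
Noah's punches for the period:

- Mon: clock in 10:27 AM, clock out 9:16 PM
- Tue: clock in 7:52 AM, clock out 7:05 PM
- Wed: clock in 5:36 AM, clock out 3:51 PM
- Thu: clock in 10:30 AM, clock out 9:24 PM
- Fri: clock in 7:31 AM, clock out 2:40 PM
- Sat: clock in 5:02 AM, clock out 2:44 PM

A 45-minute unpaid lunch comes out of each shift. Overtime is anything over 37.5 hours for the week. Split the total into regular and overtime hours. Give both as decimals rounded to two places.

Mon: 10:27 AM–9:16 PM = 10 h 49 min; less 45 min break → 10 h 4 min
Tue: 7:52 AM–7:05 PM = 11 h 13 min; less 45 min break → 10 h 28 min
Wed: 5:36 AM–3:51 PM = 10 h 15 min; less 45 min break → 9 h 30 min
Thu: 10:30 AM–9:24 PM = 10 h 54 min; less 45 min break → 10 h 9 min
Fri: 7:31 AM–2:40 PM = 7 h 9 min; less 45 min break → 6 h 24 min
Sat: 5:02 AM–2:44 PM = 9 h 42 min; less 45 min break → 8 h 57 min
Total worked: 55 h 32 min = 55.53 h.
Threshold 37.5 h → overtime 18 h 2 min, regular 37 h 30 min.

Regular 37.50 hours, overtime 18.03 hours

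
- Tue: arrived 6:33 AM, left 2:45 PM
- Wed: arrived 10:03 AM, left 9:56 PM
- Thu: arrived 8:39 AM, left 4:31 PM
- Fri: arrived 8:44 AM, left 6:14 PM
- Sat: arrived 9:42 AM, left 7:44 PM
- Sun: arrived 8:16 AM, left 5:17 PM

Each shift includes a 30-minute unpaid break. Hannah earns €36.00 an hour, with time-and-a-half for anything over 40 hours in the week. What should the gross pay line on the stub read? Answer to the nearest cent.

Tue: 6:33 AM–2:45 PM = 8 h 12 min; less 30 min break → 7 h 42 min
Wed: 10:03 AM–9:56 PM = 11 h 53 min; less 30 min break → 11 h 23 min
Thu: 8:39 AM–4:31 PM = 7 h 52 min; less 30 min break → 7 h 22 min
Fri: 8:44 AM–6:14 PM = 9 h 30 min; less 30 min break → 9 h 0 min
Sat: 9:42 AM–7:44 PM = 10 h 2 min; less 30 min break → 9 h 32 min
Sun: 8:16 AM–5:17 PM = 9 h 1 min; less 30 min break → 8 h 31 min
Total worked: 53 h 30 min = 3210 min.
Regular 40 h 0 min = 2400 min at €36.00/h; overtime 13 h 30 min = 810 min at €54.00/h.
Pay = (2400 × €36.00 + 810 × €54.00) ÷ 60 = €2169.00.

€2169.00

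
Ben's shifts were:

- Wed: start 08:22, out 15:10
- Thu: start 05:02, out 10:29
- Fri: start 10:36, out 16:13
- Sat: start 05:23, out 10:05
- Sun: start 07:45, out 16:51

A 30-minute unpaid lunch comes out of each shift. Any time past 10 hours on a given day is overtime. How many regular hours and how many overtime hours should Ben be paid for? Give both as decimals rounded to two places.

Regular 29.17 hours, overtime 0.00 hours

Wed: 08:22–15:10 = 6 h 48 min; less 30 min break → 6 h 18 min
Thu: 05:02–10:29 = 5 h 27 min; less 30 min break → 4 h 57 min
Fri: 10:36–16:13 = 5 h 37 min; less 30 min break → 5 h 7 min
Sat: 05:23–10:05 = 4 h 42 min; less 30 min break → 4 h 12 min
Sun: 07:45–16:51 = 9 h 6 min; less 30 min break → 8 h 36 min
Wed reg 6 h 18 min / OT 0 h 0 min; Thu reg 4 h 57 min / OT 0 h 0 min; Fri reg 5 h 7 min / OT 0 h 0 min; Sat reg 4 h 12 min / OT 0 h 0 min; Sun reg 8 h 36 min / OT 0 h 0 min.
Totals: regular 29 h 10 min, overtime 0 h 0 min.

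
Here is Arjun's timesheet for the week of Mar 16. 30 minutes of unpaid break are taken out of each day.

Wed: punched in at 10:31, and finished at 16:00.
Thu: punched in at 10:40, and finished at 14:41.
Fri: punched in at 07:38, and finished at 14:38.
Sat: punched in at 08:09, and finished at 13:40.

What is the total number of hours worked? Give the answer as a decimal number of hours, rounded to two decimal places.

Wed: 10:31–16:00 = 5 h 29 min; less 30 min break → 4 h 59 min
Thu: 10:40–14:41 = 4 h 1 min; less 30 min break → 3 h 31 min
Fri: 07:38–14:38 = 7 h 0 min; less 30 min break → 6 h 30 min
Sat: 08:09–13:40 = 5 h 31 min; less 30 min break → 5 h 1 min
Total: 4 h 59 min + 3 h 31 min + 6 h 30 min + 5 h 1 min = 20 h 1 min.

20.02 hours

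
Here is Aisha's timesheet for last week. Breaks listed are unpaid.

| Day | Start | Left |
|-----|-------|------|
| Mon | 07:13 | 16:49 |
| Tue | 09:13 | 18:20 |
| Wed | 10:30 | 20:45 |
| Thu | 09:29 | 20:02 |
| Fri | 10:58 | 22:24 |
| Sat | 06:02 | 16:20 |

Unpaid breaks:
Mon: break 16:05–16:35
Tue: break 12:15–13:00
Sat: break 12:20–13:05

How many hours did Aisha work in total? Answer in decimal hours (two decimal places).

59.25 hours

Mon: 07:13–16:49 = 9 h 36 min; less 30 min break → 9 h 6 min
Tue: 09:13–18:20 = 9 h 7 min; less 45 min break → 8 h 22 min
Wed: 10:30–20:45 = 10 h 15 min
Thu: 09:29–20:02 = 10 h 33 min
Fri: 10:58–22:24 = 11 h 26 min
Sat: 06:02–16:20 = 10 h 18 min; less 45 min break → 9 h 33 min
Total: 9 h 6 min + 8 h 22 min + 10 h 15 min + 10 h 33 min + 11 h 26 min + 9 h 33 min = 59 h 15 min.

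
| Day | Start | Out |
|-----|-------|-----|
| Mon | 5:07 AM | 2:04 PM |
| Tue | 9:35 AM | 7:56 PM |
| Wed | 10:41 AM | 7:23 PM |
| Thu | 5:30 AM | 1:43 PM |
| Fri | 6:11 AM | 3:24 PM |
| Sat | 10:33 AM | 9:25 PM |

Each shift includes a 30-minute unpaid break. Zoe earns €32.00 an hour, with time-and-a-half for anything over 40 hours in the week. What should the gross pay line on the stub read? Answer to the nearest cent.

Mon: 5:07 AM–2:04 PM = 8 h 57 min; less 30 min break → 8 h 27 min
Tue: 9:35 AM–7:56 PM = 10 h 21 min; less 30 min break → 9 h 51 min
Wed: 10:41 AM–7:23 PM = 8 h 42 min; less 30 min break → 8 h 12 min
Thu: 5:30 AM–1:43 PM = 8 h 13 min; less 30 min break → 7 h 43 min
Fri: 6:11 AM–3:24 PM = 9 h 13 min; less 30 min break → 8 h 43 min
Sat: 10:33 AM–9:25 PM = 10 h 52 min; less 30 min break → 10 h 22 min
Total worked: 53 h 18 min = 3198 min.
Regular 40 h 0 min = 2400 min at €32.00/h; overtime 13 h 18 min = 798 min at €48.00/h.
Pay = (2400 × €32.00 + 798 × €48.00) ÷ 60 = €1918.40.

€1918.40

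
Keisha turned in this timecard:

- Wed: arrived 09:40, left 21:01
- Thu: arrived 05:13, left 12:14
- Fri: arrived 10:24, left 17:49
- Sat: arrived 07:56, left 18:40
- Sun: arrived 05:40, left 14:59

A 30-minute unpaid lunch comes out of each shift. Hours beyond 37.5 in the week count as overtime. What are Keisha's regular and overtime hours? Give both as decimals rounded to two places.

Wed: 09:40–21:01 = 11 h 21 min; less 30 min break → 10 h 51 min
Thu: 05:13–12:14 = 7 h 1 min; less 30 min break → 6 h 31 min
Fri: 10:24–17:49 = 7 h 25 min; less 30 min break → 6 h 55 min
Sat: 07:56–18:40 = 10 h 44 min; less 30 min break → 10 h 14 min
Sun: 05:40–14:59 = 9 h 19 min; less 30 min break → 8 h 49 min
Total worked: 43 h 20 min = 43.33 h.
Threshold 37.5 h → overtime 5 h 50 min, regular 37 h 30 min.

Regular 37.50 hours, overtime 5.83 hours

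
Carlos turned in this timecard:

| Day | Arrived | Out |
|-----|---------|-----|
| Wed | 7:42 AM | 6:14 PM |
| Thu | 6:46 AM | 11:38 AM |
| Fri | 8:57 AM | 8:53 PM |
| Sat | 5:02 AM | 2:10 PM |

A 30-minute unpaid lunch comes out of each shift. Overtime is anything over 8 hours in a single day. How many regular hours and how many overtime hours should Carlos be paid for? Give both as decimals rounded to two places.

Wed: 7:42 AM–6:14 PM = 10 h 32 min; less 30 min break → 10 h 2 min
Thu: 6:46 AM–11:38 AM = 4 h 52 min; less 30 min break → 4 h 22 min
Fri: 8:57 AM–8:53 PM = 11 h 56 min; less 30 min break → 11 h 26 min
Sat: 5:02 AM–2:10 PM = 9 h 8 min; less 30 min break → 8 h 38 min
Wed reg 8 h 0 min / OT 2 h 2 min; Thu reg 4 h 22 min / OT 0 h 0 min; Fri reg 8 h 0 min / OT 3 h 26 min; Sat reg 8 h 0 min / OT 0 h 38 min.
Totals: regular 28 h 22 min, overtime 6 h 6 min.

Regular 28.37 hours, overtime 6.10 hours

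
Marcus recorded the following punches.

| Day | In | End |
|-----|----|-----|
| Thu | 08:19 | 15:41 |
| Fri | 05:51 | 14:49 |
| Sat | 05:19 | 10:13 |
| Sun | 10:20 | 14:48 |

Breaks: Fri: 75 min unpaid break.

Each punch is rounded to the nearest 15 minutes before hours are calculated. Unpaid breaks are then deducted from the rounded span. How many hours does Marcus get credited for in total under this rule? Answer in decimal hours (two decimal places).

Thu: in 08:19→08:15, out 15:41→15:45; 7 h 30 min
Fri: in 05:51→05:45, out 14:49→14:45; 9 h 0 min − 75 min = 7 h 45 min
Sat: in 05:19→05:15, out 10:13→10:15; 5 h 0 min
Sun: in 10:20→10:15, out 14:48→14:45; 4 h 30 min
Total credited: 24 h 45 min.

24.75 hours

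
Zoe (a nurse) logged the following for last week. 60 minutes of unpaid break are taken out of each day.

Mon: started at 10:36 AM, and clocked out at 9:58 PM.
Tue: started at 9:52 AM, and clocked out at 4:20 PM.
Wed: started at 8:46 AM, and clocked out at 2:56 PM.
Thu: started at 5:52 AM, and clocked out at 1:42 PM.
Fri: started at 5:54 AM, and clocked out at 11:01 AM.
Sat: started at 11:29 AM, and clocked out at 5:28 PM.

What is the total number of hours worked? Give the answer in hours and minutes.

Mon: 10:36 AM–9:58 PM = 11 h 22 min; less 60 min break → 10 h 22 min
Tue: 9:52 AM–4:20 PM = 6 h 28 min; less 60 min break → 5 h 28 min
Wed: 8:46 AM–2:56 PM = 6 h 10 min; less 60 min break → 5 h 10 min
Thu: 5:52 AM–1:42 PM = 7 h 50 min; less 60 min break → 6 h 50 min
Fri: 5:54 AM–11:01 AM = 5 h 7 min; less 60 min break → 4 h 7 min
Sat: 11:29 AM–5:28 PM = 5 h 59 min; less 60 min break → 4 h 59 min
Total: 10 h 22 min + 5 h 28 min + 5 h 10 min + 6 h 50 min + 4 h 7 min + 4 h 59 min = 36 h 56 min.

36 h 56 min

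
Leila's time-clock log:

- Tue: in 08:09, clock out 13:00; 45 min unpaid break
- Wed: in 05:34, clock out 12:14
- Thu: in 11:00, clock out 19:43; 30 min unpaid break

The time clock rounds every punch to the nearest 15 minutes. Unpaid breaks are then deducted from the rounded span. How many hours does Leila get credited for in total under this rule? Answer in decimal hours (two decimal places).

19.00 hours

Tue: in 08:09→08:15, out 13:00→13:00; 4 h 45 min − 45 min = 4 h 0 min
Wed: in 05:34→05:30, out 12:14→12:15; 6 h 45 min
Thu: in 11:00→11:00, out 19:43→19:45; 8 h 45 min − 30 min = 8 h 15 min
Total credited: 19 h 0 min.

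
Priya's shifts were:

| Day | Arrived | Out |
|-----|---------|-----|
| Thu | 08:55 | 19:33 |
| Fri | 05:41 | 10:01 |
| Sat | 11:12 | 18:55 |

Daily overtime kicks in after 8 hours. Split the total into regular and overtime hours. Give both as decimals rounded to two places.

Regular 20.05 hours, overtime 2.63 hours

Thu: 08:55–19:33 = 10 h 38 min
Fri: 05:41–10:01 = 4 h 20 min
Sat: 11:12–18:55 = 7 h 43 min
Thu reg 8 h 0 min / OT 2 h 38 min; Fri reg 4 h 20 min / OT 0 h 0 min; Sat reg 7 h 43 min / OT 0 h 0 min.
Totals: regular 20 h 3 min, overtime 2 h 38 min.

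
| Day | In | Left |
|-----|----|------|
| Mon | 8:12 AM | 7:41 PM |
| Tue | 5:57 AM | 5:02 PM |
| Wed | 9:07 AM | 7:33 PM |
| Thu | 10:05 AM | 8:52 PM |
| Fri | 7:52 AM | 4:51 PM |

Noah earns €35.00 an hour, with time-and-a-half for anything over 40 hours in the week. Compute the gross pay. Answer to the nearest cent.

Mon: 8:12 AM–7:41 PM = 11 h 29 min
Tue: 5:57 AM–5:02 PM = 11 h 5 min
Wed: 9:07 AM–7:33 PM = 10 h 26 min
Thu: 10:05 AM–8:52 PM = 10 h 47 min
Fri: 7:52 AM–4:51 PM = 8 h 59 min
Total worked: 52 h 46 min = 3166 min.
Regular 40 h 0 min = 2400 min at €35.00/h; overtime 12 h 46 min = 766 min at €52.50/h.
Pay = (2400 × €35.00 + 766 × €52.50) ÷ 60 = €2070.25.

€2070.25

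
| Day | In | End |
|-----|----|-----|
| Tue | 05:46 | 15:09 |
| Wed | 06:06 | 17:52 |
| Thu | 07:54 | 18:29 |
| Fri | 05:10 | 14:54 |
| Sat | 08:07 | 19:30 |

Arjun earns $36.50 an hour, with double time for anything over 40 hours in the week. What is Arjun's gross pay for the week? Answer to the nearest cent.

Tue: 05:46–15:09 = 9 h 23 min
Wed: 06:06–17:52 = 11 h 46 min
Thu: 07:54–18:29 = 10 h 35 min
Fri: 05:10–14:54 = 9 h 44 min
Sat: 08:07–19:30 = 11 h 23 min
Total worked: 52 h 51 min = 3171 min.
Regular 40 h 0 min = 2400 min at $36.50/h; overtime 12 h 51 min = 771 min at $73.00/h.
Pay = (2400 × $36.50 + 771 × $73.00) ÷ 60 = $2398.05.

$2398.05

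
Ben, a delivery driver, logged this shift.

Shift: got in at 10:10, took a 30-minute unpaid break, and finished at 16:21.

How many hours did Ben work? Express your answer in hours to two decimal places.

5.68 hours

Shift: 10:10–16:21 = 6 h 11 min; less 30 min break → 5 h 41 min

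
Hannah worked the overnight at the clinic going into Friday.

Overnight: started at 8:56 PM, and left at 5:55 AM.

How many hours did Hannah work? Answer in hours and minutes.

8 h 59 min

Overnight: 8:56 PM → midnight = 3 h 4 min; midnight → 5:55 AM = 5 h 55 min; span 8 h 59 min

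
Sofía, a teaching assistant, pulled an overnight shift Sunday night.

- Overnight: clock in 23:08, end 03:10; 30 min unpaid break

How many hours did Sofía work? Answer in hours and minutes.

3 h 32 min

Overnight: 23:08 → midnight = 0 h 52 min; midnight → 03:10 = 3 h 10 min; span 4 h 2 min; less 30 min break → 3 h 32 min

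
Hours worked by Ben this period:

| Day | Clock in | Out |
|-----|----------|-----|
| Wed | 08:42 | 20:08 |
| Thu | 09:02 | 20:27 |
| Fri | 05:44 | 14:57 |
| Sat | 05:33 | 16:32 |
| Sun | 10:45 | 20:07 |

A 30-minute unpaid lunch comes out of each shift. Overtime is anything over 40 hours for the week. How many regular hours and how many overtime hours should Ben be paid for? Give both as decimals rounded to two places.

Regular 40.00 hours, overtime 9.92 hours

Wed: 08:42–20:08 = 11 h 26 min; less 30 min break → 10 h 56 min
Thu: 09:02–20:27 = 11 h 25 min; less 30 min break → 10 h 55 min
Fri: 05:44–14:57 = 9 h 13 min; less 30 min break → 8 h 43 min
Sat: 05:33–16:32 = 10 h 59 min; less 30 min break → 10 h 29 min
Sun: 10:45–20:07 = 9 h 22 min; less 30 min break → 8 h 52 min
Total worked: 49 h 55 min = 49.92 h.
Threshold 40 h → overtime 9 h 55 min, regular 40 h 0 min.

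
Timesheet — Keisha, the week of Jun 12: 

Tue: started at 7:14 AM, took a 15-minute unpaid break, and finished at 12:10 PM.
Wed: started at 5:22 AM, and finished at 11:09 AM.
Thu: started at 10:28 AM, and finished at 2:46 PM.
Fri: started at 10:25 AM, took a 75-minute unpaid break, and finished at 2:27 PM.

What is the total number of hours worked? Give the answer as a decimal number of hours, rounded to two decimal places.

17.55 hours

Tue: 7:14 AM–12:10 PM = 4 h 56 min; less 15 min break → 4 h 41 min
Wed: 5:22 AM–11:09 AM = 5 h 47 min
Thu: 10:28 AM–2:46 PM = 4 h 18 min
Fri: 10:25 AM–2:27 PM = 4 h 2 min; less 75 min break → 2 h 47 min
Total: 4 h 41 min + 5 h 47 min + 4 h 18 min + 2 h 47 min = 17 h 33 min.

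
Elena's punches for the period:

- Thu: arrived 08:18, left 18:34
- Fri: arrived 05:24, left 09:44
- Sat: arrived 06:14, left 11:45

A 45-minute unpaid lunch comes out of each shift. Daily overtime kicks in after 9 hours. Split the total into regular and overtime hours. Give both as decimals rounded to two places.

Thu: 08:18–18:34 = 10 h 16 min; less 45 min break → 9 h 31 min
Fri: 05:24–09:44 = 4 h 20 min; less 45 min break → 3 h 35 min
Sat: 06:14–11:45 = 5 h 31 min; less 45 min break → 4 h 46 min
Thu reg 9 h 0 min / OT 0 h 31 min; Fri reg 3 h 35 min / OT 0 h 0 min; Sat reg 4 h 46 min / OT 0 h 0 min.
Totals: regular 17 h 21 min, overtime 0 h 31 min.

Regular 17.35 hours, overtime 0.52 hours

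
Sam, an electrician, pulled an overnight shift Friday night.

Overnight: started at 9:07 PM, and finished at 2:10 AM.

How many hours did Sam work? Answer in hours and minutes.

5 h 3 min

Overnight: 9:07 PM → midnight = 2 h 53 min; midnight → 2:10 AM = 2 h 10 min; span 5 h 3 min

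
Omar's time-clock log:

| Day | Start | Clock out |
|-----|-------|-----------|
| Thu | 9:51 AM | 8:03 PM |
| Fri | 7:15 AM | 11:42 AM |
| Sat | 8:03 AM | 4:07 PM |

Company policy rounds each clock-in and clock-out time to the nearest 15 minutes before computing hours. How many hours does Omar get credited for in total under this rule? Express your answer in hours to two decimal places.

22.75 hours

Thu: in 9:51 AM→9:45 AM, out 8:03 PM→8:00 PM; 10 h 15 min
Fri: in 7:15 AM→7:15 AM, out 11:42 AM→11:45 AM; 4 h 30 min
Sat: in 8:03 AM→8:00 AM, out 4:07 PM→4:00 PM; 8 h 0 min
Total credited: 22 h 45 min.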